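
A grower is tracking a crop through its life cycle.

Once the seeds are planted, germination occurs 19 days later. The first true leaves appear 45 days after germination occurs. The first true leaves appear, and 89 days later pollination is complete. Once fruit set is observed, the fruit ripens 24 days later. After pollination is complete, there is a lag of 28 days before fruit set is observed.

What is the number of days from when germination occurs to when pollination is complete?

Causal path: germination occurs → the first true leaves appear → pollination is complete.
Total delay along the path: 45 + 89 = 134 days.

134 days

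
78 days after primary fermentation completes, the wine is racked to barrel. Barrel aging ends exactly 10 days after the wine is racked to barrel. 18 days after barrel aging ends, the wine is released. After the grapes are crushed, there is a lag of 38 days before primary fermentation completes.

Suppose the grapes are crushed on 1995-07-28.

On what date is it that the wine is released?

The grapes are crushed: Jul 28, 1995.
Primary fermentation completes: Jul 28, 1995 + 38 days = Sep 4, 1995.
The wine is racked to barrel: Sep 4, 1995 + 78 days = Nov 21, 1995.
Barrel aging ends: Nov 21, 1995 + 10 days = Dec 1, 1995.
The wine is released: Dec 1, 1995 + 18 days = Dec 19, 1995.

1995-12-19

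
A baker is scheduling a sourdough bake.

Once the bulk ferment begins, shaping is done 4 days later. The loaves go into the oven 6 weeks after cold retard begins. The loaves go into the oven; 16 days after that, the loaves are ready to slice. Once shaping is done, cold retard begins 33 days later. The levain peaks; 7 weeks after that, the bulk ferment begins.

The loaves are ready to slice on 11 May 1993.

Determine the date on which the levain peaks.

18 December 1992

The loaves are ready to slice: May 11, 1993.
The loaves go into the oven: May 11, 1993 − 16 days = Apr 25, 1993.
Cold retard begins: Apr 25, 1993 − 6 weeks = Mar 14, 1993.
Shaping is done: Mar 14, 1993 − 33 days = Feb 9, 1993.
The bulk ferment begins: Feb 9, 1993 − 4 days = Feb 5, 1993.
The levain peaks: Feb 5, 1993 − 7 weeks = Dec 18, 1992.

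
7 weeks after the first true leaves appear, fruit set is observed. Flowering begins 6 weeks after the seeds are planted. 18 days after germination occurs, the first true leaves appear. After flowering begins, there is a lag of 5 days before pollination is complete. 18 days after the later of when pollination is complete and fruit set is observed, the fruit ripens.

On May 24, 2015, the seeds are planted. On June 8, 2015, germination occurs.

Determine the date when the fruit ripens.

September 1, 2015

The seeds are planted: May 24, 2015.
Flowering begins: May 24, 2015 + 6 weeks = Jul 5, 2015.
Pollination is complete: Jul 5, 2015 + 5 days = Jul 10, 2015.
Germination occurs: Jun 8, 2015.
The first true leaves appear: Jun 8, 2015 + 18 days = Jun 26, 2015.
Fruit set is observed: Jun 26, 2015 + 7 weeks = Aug 14, 2015.
Both prerequisites met — pollination is complete (Jul 10, 2015), fruit set is observed (Aug 14, 2015); the later is Aug 14, 2015.
The fruit ripens: Aug 14, 2015 + 18 days = Sep 1, 2015.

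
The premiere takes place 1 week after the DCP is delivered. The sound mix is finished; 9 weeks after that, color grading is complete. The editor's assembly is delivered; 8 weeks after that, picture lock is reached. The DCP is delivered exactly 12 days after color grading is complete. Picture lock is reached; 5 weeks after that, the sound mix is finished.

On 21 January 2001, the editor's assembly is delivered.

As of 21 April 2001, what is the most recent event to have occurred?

Picture lock is reached

The editor's assembly is delivered: Jan 21, 2001.
Picture lock is reached: Jan 21, 2001 + 8 weeks = Mar 18, 2001.
The sound mix is finished: Mar 18, 2001 + 5 weeks = Apr 22, 2001.
Color grading is complete: Apr 22, 2001 + 9 weeks = Jun 24, 2001.
The DCP is delivered: Jun 24, 2001 + 12 days = Jul 6, 2001.
The premiere takes place: Jul 6, 2001 + 1 week = Jul 13, 2001.
Apr 21, 2001 falls between when picture lock is reached (Mar 18, 2001) and when the sound mix is finished (Apr 22, 2001).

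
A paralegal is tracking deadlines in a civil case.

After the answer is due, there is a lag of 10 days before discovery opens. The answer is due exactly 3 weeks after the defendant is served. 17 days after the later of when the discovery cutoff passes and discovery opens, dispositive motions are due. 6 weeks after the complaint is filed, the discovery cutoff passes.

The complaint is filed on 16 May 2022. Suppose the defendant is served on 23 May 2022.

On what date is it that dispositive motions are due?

14 July 2022

The complaint is filed: May 16, 2022.
The discovery cutoff passes: May 16, 2022 + 6 weeks = Jun 27, 2022.
The defendant is served: May 23, 2022.
The answer is due: May 23, 2022 + 3 weeks = Jun 13, 2022.
Discovery opens: Jun 13, 2022 + 10 days = Jun 23, 2022.
Both prerequisites met — the discovery cutoff passes (Jun 27, 2022), discovery opens (Jun 23, 2022); the later is Jun 27, 2022.
Dispositive motions are due: Jun 27, 2022 + 17 days = Jul 14, 2022.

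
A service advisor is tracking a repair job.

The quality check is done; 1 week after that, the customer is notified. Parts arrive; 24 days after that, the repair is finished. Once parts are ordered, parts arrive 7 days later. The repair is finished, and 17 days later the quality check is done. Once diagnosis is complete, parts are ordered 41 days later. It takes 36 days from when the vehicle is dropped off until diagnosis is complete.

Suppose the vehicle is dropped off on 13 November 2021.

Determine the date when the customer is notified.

The vehicle is dropped off: Nov 13, 2021.
Diagnosis is complete: Nov 13, 2021 + 36 days = Dec 19, 2021.
Parts are ordered: Dec 19, 2021 + 41 days = Jan 29, 2022.
Parts arrive: Jan 29, 2022 + 7 days = Feb 5, 2022.
The repair is finished: Feb 5, 2022 + 24 days = Mar 1, 2022.
The quality check is done: Mar 1, 2022 + 17 days = Mar 18, 2022.
The customer is notified: Mar 18, 2022 + 1 week = Mar 25, 2022.

25 March 2022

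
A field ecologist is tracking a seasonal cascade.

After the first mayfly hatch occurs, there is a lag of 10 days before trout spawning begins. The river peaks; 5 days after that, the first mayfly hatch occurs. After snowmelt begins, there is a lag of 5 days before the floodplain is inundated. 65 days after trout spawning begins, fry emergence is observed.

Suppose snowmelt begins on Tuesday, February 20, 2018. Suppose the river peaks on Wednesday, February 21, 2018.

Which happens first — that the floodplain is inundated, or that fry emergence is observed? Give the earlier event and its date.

Snowmelt begins: Feb 20, 2018.
The floodplain is inundated: Feb 20, 2018 + 5 days = Feb 25, 2018.
The river peaks: Feb 21, 2018.
The first mayfly hatch occurs: Feb 21, 2018 + 5 days = Feb 26, 2018.
Trout spawning begins: Feb 26, 2018 + 10 days = Mar 8, 2018.
Fry emergence is observed: Mar 8, 2018 + 65 days = May 12, 2018.
Comparing: the floodplain is inundated on Feb 25, 2018 vs fry emergence is observed on May 12, 2018. Earlier: the floodplain is inundated.

The floodplain is inundated — Sunday, February 25, 2018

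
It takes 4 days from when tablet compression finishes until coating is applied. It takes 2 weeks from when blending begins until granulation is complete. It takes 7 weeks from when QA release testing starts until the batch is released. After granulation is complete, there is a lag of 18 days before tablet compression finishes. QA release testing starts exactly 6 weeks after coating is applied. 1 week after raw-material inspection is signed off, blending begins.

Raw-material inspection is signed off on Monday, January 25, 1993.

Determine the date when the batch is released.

Raw-material inspection is signed off: Jan 25, 1993.
Blending begins: Jan 25, 1993 + 1 week = Feb 1, 1993.
Granulation is complete: Feb 1, 1993 + 2 weeks = Feb 15, 1993.
Tablet compression finishes: Feb 15, 1993 + 18 days = Mar 5, 1993.
Coating is applied: Mar 5, 1993 + 4 days = Mar 9, 1993.
QA release testing starts: Mar 9, 1993 + 6 weeks = Apr 20, 1993.
The batch is released: Apr 20, 1993 + 7 weeks = Jun 8, 1993.

Tuesday, June 8, 1993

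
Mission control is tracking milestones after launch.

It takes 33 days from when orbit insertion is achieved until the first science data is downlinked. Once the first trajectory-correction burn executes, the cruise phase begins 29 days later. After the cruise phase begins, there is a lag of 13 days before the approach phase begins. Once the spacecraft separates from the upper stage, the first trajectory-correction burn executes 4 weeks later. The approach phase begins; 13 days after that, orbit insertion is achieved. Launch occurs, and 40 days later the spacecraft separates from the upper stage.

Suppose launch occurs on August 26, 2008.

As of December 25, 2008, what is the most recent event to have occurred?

The approach phase begins

Launch occurs: Aug 26, 2008.
The spacecraft separates from the upper stage: Aug 26, 2008 + 40 days = Oct 5, 2008.
The first trajectory-correction burn executes: Oct 5, 2008 + 4 weeks = Nov 2, 2008.
The cruise phase begins: Nov 2, 2008 + 29 days = Dec 1, 2008.
The approach phase begins: Dec 1, 2008 + 13 days = Dec 14, 2008.
Orbit insertion is achieved: Dec 14, 2008 + 13 days = Dec 27, 2008.
The first science data is downlinked: Dec 27, 2008 + 33 days = Jan 29, 2009.
Dec 25, 2008 falls between when the approach phase begins (Dec 14, 2008) and when orbit insertion is achieved (Dec 27, 2008).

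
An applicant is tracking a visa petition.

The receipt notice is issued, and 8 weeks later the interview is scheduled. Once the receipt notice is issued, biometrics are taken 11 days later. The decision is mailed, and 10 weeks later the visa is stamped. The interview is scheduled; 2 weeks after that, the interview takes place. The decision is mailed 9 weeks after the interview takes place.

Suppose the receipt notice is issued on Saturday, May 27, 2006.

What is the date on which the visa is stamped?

The receipt notice is issued: May 27, 2006.
The interview is scheduled: May 27, 2006 + 8 weeks = Jul 22, 2006.
The interview takes place: Jul 22, 2006 + 2 weeks = Aug 5, 2006.
The decision is mailed: Aug 5, 2006 + 9 weeks = Oct 7, 2006.
The visa is stamped: Oct 7, 2006 + 10 weeks = Dec 16, 2006.

Saturday, December 16, 2006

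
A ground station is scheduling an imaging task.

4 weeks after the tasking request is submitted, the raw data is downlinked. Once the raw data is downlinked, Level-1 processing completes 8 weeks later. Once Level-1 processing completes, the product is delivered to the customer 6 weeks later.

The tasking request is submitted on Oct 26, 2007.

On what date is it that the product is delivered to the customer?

The tasking request is submitted: Oct 26, 2007.
The raw data is downlinked: Oct 26, 2007 + 4 weeks = Nov 23, 2007.
Level-1 processing completes: Nov 23, 2007 + 8 weeks = Jan 18, 2008.
The product is delivered to the customer: Jan 18, 2008 + 6 weeks = Feb 29, 2008.

Feb 29, 2008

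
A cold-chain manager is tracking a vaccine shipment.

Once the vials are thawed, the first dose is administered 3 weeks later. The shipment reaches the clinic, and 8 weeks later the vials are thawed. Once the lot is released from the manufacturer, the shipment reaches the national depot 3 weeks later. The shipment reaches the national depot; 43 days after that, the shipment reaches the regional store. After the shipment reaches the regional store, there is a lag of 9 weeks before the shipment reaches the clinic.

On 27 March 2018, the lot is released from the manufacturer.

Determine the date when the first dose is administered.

17 October 2018

The lot is released from the manufacturer: Mar 27, 2018.
The shipment reaches the national depot: Mar 27, 2018 + 3 weeks = Apr 17, 2018.
The shipment reaches the regional store: Apr 17, 2018 + 43 days = May 30, 2018.
The shipment reaches the clinic: May 30, 2018 + 9 weeks = Aug 1, 2018.
The vials are thawed: Aug 1, 2018 + 8 weeks = Sep 26, 2018.
The first dose is administered: Sep 26, 2018 + 3 weeks = Oct 17, 2018.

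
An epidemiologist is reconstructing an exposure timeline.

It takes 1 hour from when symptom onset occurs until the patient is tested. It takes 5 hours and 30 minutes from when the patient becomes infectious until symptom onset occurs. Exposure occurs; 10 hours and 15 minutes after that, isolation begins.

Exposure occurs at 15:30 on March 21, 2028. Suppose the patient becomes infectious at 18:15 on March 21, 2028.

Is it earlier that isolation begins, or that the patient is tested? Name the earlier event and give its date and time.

The patient is tested — 00:45 on March 22, 2028

Exposure occurs: 15:30 Mar 21, 2028.
Isolation begins: 15:30 Mar 21, 2028 + 10h15m = 01:45 Mar 22, 2028.
The patient becomes infectious: 18:15 Mar 21, 2028.
Symptom onset occurs: 18:15 Mar 21, 2028 + 5h30m = 23:45 Mar 21, 2028.
The patient is tested: 23:45 Mar 21, 2028 + 1h = 00:45 Mar 22, 2028.
Comparing: isolation begins at 01:45 Mar 22, 2028 vs the patient is tested at 00:45 Mar 22, 2028. Earlier: the patient is tested.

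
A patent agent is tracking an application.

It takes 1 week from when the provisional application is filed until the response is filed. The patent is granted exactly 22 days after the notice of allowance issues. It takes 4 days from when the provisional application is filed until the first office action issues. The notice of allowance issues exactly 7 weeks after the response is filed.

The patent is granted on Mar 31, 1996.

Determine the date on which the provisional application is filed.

The patent is granted: Mar 31, 1996.
The notice of allowance issues: Mar 31, 1996 − 22 days = Mar 9, 1996.
The response is filed: Mar 9, 1996 − 7 weeks = Jan 20, 1996.
The provisional application is filed: Jan 20, 1996 − 1 week = Jan 13, 1996.

Jan 13, 1996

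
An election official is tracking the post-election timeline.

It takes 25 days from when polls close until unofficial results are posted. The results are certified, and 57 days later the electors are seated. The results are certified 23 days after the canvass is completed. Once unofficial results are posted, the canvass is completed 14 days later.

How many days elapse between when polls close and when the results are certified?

62 days

Causal path: polls close → unofficial results are posted → the canvass is completed → the results are certified.
Total delay along the path: 25 + 14 + 23 = 62 days.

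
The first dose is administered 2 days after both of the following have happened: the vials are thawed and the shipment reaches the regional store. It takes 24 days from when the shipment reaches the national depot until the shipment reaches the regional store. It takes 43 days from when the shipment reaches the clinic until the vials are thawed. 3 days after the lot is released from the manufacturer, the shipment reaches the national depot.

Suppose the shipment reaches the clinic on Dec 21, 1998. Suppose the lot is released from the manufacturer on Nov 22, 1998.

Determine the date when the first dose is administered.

The shipment reaches the clinic: Dec 21, 1998.
The vials are thawed: Dec 21, 1998 + 43 days = Feb 2, 1999.
The lot is released from the manufacturer: Nov 22, 1998.
The shipment reaches the national depot: Nov 22, 1998 + 3 days = Nov 25, 1998.
The shipment reaches the regional store: Nov 25, 1998 + 24 days = Dec 19, 1998.
Both prerequisites met — the vials are thawed (Feb 2, 1999), the shipment reaches the regional store (Dec 19, 1998); the later is Feb 2, 1999.
The first dose is administered: Feb 2, 1999 + 2 days = Feb 4, 1999.

Feb 4, 1999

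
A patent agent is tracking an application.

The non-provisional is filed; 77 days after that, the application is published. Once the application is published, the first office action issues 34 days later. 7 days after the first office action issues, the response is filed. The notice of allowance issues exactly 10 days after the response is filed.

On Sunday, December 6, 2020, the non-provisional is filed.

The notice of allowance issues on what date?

Tuesday, April 13, 2021

The non-provisional is filed: Dec 6, 2020.
The application is published: Dec 6, 2020 + 77 days = Feb 21, 2021.
The first office action issues: Feb 21, 2021 + 34 days = Mar 27, 2021.
The response is filed: Mar 27, 2021 + 7 days = Apr 3, 2021.
The notice of allowance issues: Apr 3, 2021 + 10 days = Apr 13, 2021.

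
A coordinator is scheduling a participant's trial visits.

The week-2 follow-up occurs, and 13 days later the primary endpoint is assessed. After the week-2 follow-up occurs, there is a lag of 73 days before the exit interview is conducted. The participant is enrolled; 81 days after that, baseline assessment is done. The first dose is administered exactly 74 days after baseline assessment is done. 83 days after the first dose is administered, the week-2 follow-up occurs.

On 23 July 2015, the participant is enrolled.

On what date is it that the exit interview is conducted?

29 May 2016

The participant is enrolled: Jul 23, 2015.
Baseline assessment is done: Jul 23, 2015 + 81 days = Oct 12, 2015.
The first dose is administered: Oct 12, 2015 + 74 days = Dec 25, 2015.
The week-2 follow-up occurs: Dec 25, 2015 + 83 days = Mar 17, 2016.
The exit interview is conducted: Mar 17, 2016 + 73 days = May 29, 2016.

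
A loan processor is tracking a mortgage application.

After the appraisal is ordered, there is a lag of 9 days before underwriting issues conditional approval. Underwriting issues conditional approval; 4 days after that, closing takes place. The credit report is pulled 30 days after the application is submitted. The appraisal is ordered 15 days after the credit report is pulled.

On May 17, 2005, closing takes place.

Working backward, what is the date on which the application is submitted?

Closing takes place: May 17, 2005.
Underwriting issues conditional approval: May 17, 2005 − 4 days = May 13, 2005.
The appraisal is ordered: May 13, 2005 − 9 days = May 4, 2005.
The credit report is pulled: May 4, 2005 − 15 days = Apr 19, 2005.
The application is submitted: Apr 19, 2005 − 30 days = Mar 20, 2005.

Mar 20, 2005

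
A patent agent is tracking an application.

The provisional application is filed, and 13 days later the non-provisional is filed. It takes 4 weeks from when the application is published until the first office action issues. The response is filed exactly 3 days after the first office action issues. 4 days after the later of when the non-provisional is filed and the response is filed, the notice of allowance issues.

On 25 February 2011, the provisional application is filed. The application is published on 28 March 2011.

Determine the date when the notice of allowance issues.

2 May 2011

The provisional application is filed: Feb 25, 2011.
The non-provisional is filed: Feb 25, 2011 + 13 days = Mar 10, 2011.
The application is published: Mar 28, 2011.
The first office action issues: Mar 28, 2011 + 4 weeks = Apr 25, 2011.
The response is filed: Apr 25, 2011 + 3 days = Apr 28, 2011.
Both prerequisites met — the non-provisional is filed (Mar 10, 2011), the response is filed (Apr 28, 2011); the later is Apr 28, 2011.
The notice of allowance issues: Apr 28, 2011 + 4 days = May 2, 2011.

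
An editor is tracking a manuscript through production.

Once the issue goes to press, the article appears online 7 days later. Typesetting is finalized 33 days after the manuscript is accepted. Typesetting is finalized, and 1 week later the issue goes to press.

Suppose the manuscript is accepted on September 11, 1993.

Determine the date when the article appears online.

The manuscript is accepted: Sep 11, 1993.
Typesetting is finalized: Sep 11, 1993 + 33 days = Oct 14, 1993.
The issue goes to press: Oct 14, 1993 + 1 week = Oct 21, 1993.
The article appears online: Oct 21, 1993 + 7 days = Oct 28, 1993.

October 28, 1993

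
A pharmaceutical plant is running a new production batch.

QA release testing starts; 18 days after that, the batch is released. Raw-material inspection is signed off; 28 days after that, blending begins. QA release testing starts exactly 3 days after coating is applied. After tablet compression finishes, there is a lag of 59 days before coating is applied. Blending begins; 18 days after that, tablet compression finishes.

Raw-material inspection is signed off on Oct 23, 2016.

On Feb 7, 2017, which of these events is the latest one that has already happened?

Coating is applied

Raw-material inspection is signed off: Oct 23, 2016.
Blending begins: Oct 23, 2016 + 28 days = Nov 20, 2016.
Tablet compression finishes: Nov 20, 2016 + 18 days = Dec 8, 2016.
Coating is applied: Dec 8, 2016 + 59 days = Feb 5, 2017.
QA release testing starts: Feb 5, 2017 + 3 days = Feb 8, 2017.
The batch is released: Feb 8, 2017 + 18 days = Feb 26, 2017.
Feb 7, 2017 falls between when coating is applied (Feb 5, 2017) and when QA release testing starts (Feb 8, 2017).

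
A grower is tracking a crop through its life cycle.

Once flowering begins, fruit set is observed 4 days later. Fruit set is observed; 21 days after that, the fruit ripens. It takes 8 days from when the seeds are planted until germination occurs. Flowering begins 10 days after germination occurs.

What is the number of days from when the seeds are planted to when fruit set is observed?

Causal path: the seeds are planted → germination occurs → flowering begins → fruit set is observed.
Total delay along the path: 8 + 10 + 4 = 22 days.

22 days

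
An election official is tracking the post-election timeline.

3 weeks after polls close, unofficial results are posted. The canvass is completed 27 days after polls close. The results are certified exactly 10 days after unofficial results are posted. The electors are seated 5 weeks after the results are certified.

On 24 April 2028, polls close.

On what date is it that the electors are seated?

29 June 2028

Polls close: Apr 24, 2028.
Unofficial results are posted: Apr 24, 2028 + 3 weeks = May 15, 2028.
The results are certified: May 15, 2028 + 10 days = May 25, 2028.
The electors are seated: May 25, 2028 + 5 weeks = Jun 29, 2028.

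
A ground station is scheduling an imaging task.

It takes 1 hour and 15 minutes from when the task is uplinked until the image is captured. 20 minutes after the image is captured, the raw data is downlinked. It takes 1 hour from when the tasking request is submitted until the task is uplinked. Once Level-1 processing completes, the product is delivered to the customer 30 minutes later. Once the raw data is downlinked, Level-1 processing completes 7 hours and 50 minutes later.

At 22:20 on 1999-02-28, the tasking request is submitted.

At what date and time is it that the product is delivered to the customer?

09:15 on 1999-03-01

The tasking request is submitted: 22:20 Feb 28, 1999.
The task is uplinked: 22:20 Feb 28, 1999 + 1h = 23:20 Feb 28, 1999.
The image is captured: 23:20 Feb 28, 1999 + 1h15m = 00:35 Mar 1, 1999.
The raw data is downlinked: 00:35 Mar 1, 1999 + 20m = 00:55 Mar 1, 1999.
Level-1 processing completes: 00:55 Mar 1, 1999 + 7h50m = 08:45 Mar 1, 1999.
The product is delivered to the customer: 08:45 Mar 1, 1999 + 30m = 09:15 Mar 1, 1999.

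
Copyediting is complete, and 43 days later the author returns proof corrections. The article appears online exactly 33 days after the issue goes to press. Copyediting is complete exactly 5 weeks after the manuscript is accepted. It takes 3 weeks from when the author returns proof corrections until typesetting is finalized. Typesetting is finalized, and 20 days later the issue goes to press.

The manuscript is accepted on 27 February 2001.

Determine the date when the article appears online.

The manuscript is accepted: Feb 27, 2001.
Copyediting is complete: Feb 27, 2001 + 5 weeks = Apr 3, 2001.
The author returns proof corrections: Apr 3, 2001 + 43 days = May 16, 2001.
Typesetting is finalized: May 16, 2001 + 3 weeks = Jun 6, 2001.
The issue goes to press: Jun 6, 2001 + 20 days = Jun 26, 2001.
The article appears online: Jun 26, 2001 + 33 days = Jul 29, 2001.

29 July 2001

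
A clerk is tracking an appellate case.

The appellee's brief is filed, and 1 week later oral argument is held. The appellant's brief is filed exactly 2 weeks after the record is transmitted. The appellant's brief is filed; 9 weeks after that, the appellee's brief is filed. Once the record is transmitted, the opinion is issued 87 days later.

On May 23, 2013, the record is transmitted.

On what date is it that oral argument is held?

The record is transmitted: May 23, 2013.
The appellant's brief is filed: May 23, 2013 + 2 weeks = Jun 6, 2013.
The appellee's brief is filed: Jun 6, 2013 + 9 weeks = Aug 8, 2013.
Oral argument is held: Aug 8, 2013 + 1 week = Aug 15, 2013.

August 15, 2013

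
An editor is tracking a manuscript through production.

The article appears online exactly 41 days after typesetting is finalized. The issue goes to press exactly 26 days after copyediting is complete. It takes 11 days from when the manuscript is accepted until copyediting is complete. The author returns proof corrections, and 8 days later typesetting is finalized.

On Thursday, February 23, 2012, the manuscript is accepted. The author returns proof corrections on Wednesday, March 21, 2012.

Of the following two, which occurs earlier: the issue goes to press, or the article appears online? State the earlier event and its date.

The issue goes to press — Saturday, March 31, 2012

The manuscript is accepted: Feb 23, 2012.
Copyediting is complete: Feb 23, 2012 + 11 days = Mar 5, 2012.
The issue goes to press: Mar 5, 2012 + 26 days = Mar 31, 2012.
The author returns proof corrections: Mar 21, 2012.
Typesetting is finalized: Mar 21, 2012 + 8 days = Mar 29, 2012.
The article appears online: Mar 29, 2012 + 41 days = May 9, 2012.
Comparing: the issue goes to press on Mar 31, 2012 vs the article appears online on May 9, 2012. Earlier: the issue goes to press.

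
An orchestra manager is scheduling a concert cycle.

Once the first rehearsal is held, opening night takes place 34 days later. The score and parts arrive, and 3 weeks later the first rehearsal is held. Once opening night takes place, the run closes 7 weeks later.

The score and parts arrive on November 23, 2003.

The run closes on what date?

The score and parts arrive: Nov 23, 2003.
The first rehearsal is held: Nov 23, 2003 + 3 weeks = Dec 14, 2003.
Opening night takes place: Dec 14, 2003 + 34 days = Jan 17, 2004.
The run closes: Jan 17, 2004 + 7 weeks = Mar 6, 2004.

March 6, 2004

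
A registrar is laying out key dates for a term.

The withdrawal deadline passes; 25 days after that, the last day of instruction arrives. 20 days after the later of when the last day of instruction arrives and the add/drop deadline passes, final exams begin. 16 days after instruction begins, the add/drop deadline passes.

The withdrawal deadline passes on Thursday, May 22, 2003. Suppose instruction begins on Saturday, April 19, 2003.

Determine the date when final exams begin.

Sunday, July 6, 2003

The withdrawal deadline passes: May 22, 2003.
The last day of instruction arrives: May 22, 2003 + 25 days = Jun 16, 2003.
Instruction begins: Apr 19, 2003.
The add/drop deadline passes: Apr 19, 2003 + 16 days = May 5, 2003.
Both prerequisites met — the last day of instruction arrives (Jun 16, 2003), the add/drop deadline passes (May 5, 2003); the later is Jun 16, 2003.
Final exams begin: Jun 16, 2003 + 20 days = Jul 6, 2003.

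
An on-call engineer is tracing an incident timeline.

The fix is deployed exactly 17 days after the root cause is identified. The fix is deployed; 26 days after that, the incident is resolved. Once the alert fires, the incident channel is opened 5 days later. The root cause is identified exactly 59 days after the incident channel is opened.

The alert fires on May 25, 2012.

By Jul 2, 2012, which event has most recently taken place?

The incident channel is opened

The alert fires: May 25, 2012.
The incident channel is opened: May 25, 2012 + 5 days = May 30, 2012.
The root cause is identified: May 30, 2012 + 59 days = Jul 28, 2012.
The fix is deployed: Jul 28, 2012 + 17 days = Aug 14, 2012.
The incident is resolved: Aug 14, 2012 + 26 days = Sep 9, 2012.
Jul 2, 2012 falls between when the incident channel is opened (May 30, 2012) and when the root cause is identified (Jul 28, 2012).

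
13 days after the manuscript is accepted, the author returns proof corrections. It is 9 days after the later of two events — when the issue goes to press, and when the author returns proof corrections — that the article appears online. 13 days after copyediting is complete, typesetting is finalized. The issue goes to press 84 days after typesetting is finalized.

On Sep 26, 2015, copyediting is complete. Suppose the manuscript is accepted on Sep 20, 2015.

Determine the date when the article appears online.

Jan 10, 2016

Copyediting is complete: Sep 26, 2015.
Typesetting is finalized: Sep 26, 2015 + 13 days = Oct 9, 2015.
The issue goes to press: Oct 9, 2015 + 84 days = Jan 1, 2016.
The manuscript is accepted: Sep 20, 2015.
The author returns proof corrections: Sep 20, 2015 + 13 days = Oct 3, 2015.
Both prerequisites met — the issue goes to press (Jan 1, 2016), the author returns proof corrections (Oct 3, 2015); the later is Jan 1, 2016.
The article appears online: Jan 1, 2016 + 9 days = Jan 10, 2016.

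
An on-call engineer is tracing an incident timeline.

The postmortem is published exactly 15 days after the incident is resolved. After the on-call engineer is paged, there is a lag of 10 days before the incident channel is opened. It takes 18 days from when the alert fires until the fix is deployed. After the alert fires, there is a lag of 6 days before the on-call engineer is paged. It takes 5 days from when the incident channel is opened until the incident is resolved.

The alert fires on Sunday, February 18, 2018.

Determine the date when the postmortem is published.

Monday, March 26, 2018

The alert fires: Feb 18, 2018.
The on-call engineer is paged: Feb 18, 2018 + 6 days = Feb 24, 2018.
The incident channel is opened: Feb 24, 2018 + 10 days = Mar 6, 2018.
The incident is resolved: Mar 6, 2018 + 5 days = Mar 11, 2018.
The postmortem is published: Mar 11, 2018 + 15 days = Mar 26, 2018.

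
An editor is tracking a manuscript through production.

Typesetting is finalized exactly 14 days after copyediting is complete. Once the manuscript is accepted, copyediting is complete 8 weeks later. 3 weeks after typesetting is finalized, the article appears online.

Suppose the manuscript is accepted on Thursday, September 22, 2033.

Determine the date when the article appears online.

Thursday, December 22, 2033

The manuscript is accepted: Sep 22, 2033.
Copyediting is complete: Sep 22, 2033 + 8 weeks = Nov 17, 2033.
Typesetting is finalized: Nov 17, 2033 + 14 days = Dec 1, 2033.
The article appears online: Dec 1, 2033 + 3 weeks = Dec 22, 2033.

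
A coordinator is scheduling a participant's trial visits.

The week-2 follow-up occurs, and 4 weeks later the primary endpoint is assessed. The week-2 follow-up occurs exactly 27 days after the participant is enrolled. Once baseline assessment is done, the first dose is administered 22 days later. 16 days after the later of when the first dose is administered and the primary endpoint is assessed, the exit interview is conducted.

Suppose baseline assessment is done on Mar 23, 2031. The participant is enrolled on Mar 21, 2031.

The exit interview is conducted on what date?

May 31, 2031

Baseline assessment is done: Mar 23, 2031.
The first dose is administered: Mar 23, 2031 + 22 days = Apr 14, 2031.
The participant is enrolled: Mar 21, 2031.
The week-2 follow-up occurs: Mar 21, 2031 + 27 days = Apr 17, 2031.
The primary endpoint is assessed: Apr 17, 2031 + 4 weeks = May 15, 2031.
Both prerequisites met — the first dose is administered (Apr 14, 2031), the primary endpoint is assessed (May 15, 2031); the later is May 15, 2031.
The exit interview is conducted: May 15, 2031 + 16 days = May 31, 2031.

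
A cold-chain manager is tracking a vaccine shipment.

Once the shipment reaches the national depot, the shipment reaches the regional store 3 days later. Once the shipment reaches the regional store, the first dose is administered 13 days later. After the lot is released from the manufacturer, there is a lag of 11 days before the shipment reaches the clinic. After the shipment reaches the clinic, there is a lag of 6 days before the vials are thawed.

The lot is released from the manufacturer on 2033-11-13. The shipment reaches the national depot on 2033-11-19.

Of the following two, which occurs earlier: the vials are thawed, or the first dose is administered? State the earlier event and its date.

The lot is released from the manufacturer: Nov 13, 2033.
The shipment reaches the clinic: Nov 13, 2033 + 11 days = Nov 24, 2033.
The vials are thawed: Nov 24, 2033 + 6 days = Nov 30, 2033.
The shipment reaches the national depot: Nov 19, 2033.
The shipment reaches the regional store: Nov 19, 2033 + 3 days = Nov 22, 2033.
The first dose is administered: Nov 22, 2033 + 13 days = Dec 5, 2033.
Comparing: the vials are thawed on Nov 30, 2033 vs the first dose is administered on Dec 5, 2033. Earlier: the vials are thawed.

The vials are thawed — 2033-11-30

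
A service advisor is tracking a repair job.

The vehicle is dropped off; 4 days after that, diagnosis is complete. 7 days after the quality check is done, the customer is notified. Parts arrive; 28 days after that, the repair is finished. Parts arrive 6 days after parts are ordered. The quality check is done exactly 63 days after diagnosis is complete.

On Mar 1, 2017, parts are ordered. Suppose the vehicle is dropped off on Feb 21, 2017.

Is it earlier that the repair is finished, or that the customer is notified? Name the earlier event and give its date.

The repair is finished — Apr 4, 2017

Parts are ordered: Mar 1, 2017.
Parts arrive: Mar 1, 2017 + 6 days = Mar 7, 2017.
The repair is finished: Mar 7, 2017 + 28 days = Apr 4, 2017.
The vehicle is dropped off: Feb 21, 2017.
Diagnosis is complete: Feb 21, 2017 + 4 days = Feb 25, 2017.
The quality check is done: Feb 25, 2017 + 63 days = Apr 29, 2017.
The customer is notified: Apr 29, 2017 + 7 days = May 6, 2017.
Comparing: the repair is finished on Apr 4, 2017 vs the customer is notified on May 6, 2017. Earlier: the repair is finished.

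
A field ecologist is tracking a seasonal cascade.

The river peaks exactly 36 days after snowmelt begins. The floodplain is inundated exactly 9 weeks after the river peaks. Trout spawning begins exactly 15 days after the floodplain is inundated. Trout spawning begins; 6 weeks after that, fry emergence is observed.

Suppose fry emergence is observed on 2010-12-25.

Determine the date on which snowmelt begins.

Fry emergence is observed: Dec 25, 2010.
Trout spawning begins: Dec 25, 2010 − 6 weeks = Nov 13, 2010.
The floodplain is inundated: Nov 13, 2010 − 15 days = Oct 29, 2010.
The river peaks: Oct 29, 2010 − 9 weeks = Aug 27, 2010.
Snowmelt begins: Aug 27, 2010 − 36 days = Jul 22, 2010.

2010-07-22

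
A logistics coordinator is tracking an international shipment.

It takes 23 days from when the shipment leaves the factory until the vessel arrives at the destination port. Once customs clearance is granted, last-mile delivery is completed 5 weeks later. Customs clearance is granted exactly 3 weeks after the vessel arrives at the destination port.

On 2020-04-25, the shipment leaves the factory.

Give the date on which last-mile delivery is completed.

2020-07-13

The shipment leaves the factory: Apr 25, 2020.
The vessel arrives at the destination port: Apr 25, 2020 + 23 days = May 18, 2020.
Customs clearance is granted: May 18, 2020 + 3 weeks = Jun 8, 2020.
Last-mile delivery is completed: Jun 8, 2020 + 5 weeks = Jul 13, 2020.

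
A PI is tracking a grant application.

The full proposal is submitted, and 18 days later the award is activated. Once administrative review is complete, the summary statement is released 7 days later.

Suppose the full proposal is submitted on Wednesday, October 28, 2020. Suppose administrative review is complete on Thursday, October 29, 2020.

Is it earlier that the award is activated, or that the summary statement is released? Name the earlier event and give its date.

The full proposal is submitted: Oct 28, 2020.
The award is activated: Oct 28, 2020 + 18 days = Nov 15, 2020.
Administrative review is complete: Oct 29, 2020.
The summary statement is released: Oct 29, 2020 + 7 days = Nov 5, 2020.
Comparing: the award is activated on Nov 15, 2020 vs the summary statement is released on Nov 5, 2020. Earlier: the summary statement is released.

The summary statement is released — Thursday, November 5, 2020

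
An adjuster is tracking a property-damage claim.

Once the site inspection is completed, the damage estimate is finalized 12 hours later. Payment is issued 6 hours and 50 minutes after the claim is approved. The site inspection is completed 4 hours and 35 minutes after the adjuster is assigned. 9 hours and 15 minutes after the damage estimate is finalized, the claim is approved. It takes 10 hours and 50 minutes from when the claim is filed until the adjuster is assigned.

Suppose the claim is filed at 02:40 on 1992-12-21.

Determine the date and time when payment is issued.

The claim is filed: 02:40 Dec 21, 1992.
The adjuster is assigned: 02:40 Dec 21, 1992 + 10h50m = 13:30 Dec 21, 1992.
The site inspection is completed: 13:30 Dec 21, 1992 + 4h35m = 18:05 Dec 21, 1992.
The damage estimate is finalized: 18:05 Dec 21, 1992 + 12h = 06:05 Dec 22, 1992.
The claim is approved: 06:05 Dec 22, 1992 + 9h15m = 15:20 Dec 22, 1992.
Payment is issued: 15:20 Dec 22, 1992 + 6h50m = 22:10 Dec 22, 1992.

22:10 on 1992-12-22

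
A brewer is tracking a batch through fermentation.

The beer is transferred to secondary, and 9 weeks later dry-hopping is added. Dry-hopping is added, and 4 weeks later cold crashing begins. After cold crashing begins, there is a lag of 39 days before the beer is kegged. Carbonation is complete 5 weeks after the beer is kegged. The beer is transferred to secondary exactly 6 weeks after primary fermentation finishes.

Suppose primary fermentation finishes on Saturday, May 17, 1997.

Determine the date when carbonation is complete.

Primary fermentation finishes: May 17, 1997.
The beer is transferred to secondary: May 17, 1997 + 6 weeks = Jun 28, 1997.
Dry-hopping is added: Jun 28, 1997 + 9 weeks = Aug 30, 1997.
Cold crashing begins: Aug 30, 1997 + 4 weeks = Sep 27, 1997.
The beer is kegged: Sep 27, 1997 + 39 days = Nov 5, 1997.
Carbonation is complete: Nov 5, 1997 + 5 weeks = Dec 10, 1997.

Wednesday, December 10, 1997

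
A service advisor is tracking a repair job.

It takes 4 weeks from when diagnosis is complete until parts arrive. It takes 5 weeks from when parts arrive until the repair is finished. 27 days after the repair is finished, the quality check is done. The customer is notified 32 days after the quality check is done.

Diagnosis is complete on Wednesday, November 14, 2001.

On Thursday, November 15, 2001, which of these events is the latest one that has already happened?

Diagnosis is complete: Nov 14, 2001.
Parts arrive: Nov 14, 2001 + 4 weeks = Dec 12, 2001.
The repair is finished: Dec 12, 2001 + 5 weeks = Jan 16, 2002.
The quality check is done: Jan 16, 2002 + 27 days = Feb 12, 2002.
The customer is notified: Feb 12, 2002 + 32 days = Mar 16, 2002.
Nov 15, 2001 falls between when diagnosis is complete (Nov 14, 2001) and when parts arrive (Dec 12, 2001).

Diagnosis is complete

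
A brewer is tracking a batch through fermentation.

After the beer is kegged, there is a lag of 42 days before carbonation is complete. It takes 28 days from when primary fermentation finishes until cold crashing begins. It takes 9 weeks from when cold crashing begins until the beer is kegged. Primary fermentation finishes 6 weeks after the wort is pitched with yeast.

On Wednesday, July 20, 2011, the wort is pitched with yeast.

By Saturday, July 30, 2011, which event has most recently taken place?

The wort is pitched with yeast

The wort is pitched with yeast: Jul 20, 2011.
Primary fermentation finishes: Jul 20, 2011 + 6 weeks = Aug 31, 2011.
Cold crashing begins: Aug 31, 2011 + 28 days = Sep 28, 2011.
The beer is kegged: Sep 28, 2011 + 9 weeks = Nov 30, 2011.
Carbonation is complete: Nov 30, 2011 + 42 days = Jan 11, 2012.
Jul 30, 2011 falls between when the wort is pitched with yeast (Jul 20, 2011) and when primary fermentation finishes (Aug 31, 2011).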